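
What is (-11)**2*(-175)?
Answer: -21175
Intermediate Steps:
(-11)**2*(-175) = 121*(-175) = -21175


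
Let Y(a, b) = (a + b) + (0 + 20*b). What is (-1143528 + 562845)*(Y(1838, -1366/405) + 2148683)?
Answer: -56192843532653/45 ≈ -1.2487e+12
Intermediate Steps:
Y(a, b) = a + 21*b (Y(a, b) = (a + b) + 20*b = a + 21*b)
(-1143528 + 562845)*(Y(1838, -1366/405) + 2148683) = (-1143528 + 562845)*((1838 + 21*(-1366/405)) + 2148683) = -580683*((1838 + 21*(-1366*1/405)) + 2148683) = -580683*((1838 + 21*(-1366/405)) + 2148683) = -580683*((1838 - 9562/135) + 2148683) = -580683*(238568/135 + 2148683) = -580683*290310773/135 = -56192843532653/45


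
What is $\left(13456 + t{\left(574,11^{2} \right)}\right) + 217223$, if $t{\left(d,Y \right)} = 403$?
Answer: $231082$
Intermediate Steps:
$\left(13456 + t{\left(574,11^{2} \right)}\right) + 217223 = \left(13456 + 403\right) + 217223 = 13859 + 217223 = 231082$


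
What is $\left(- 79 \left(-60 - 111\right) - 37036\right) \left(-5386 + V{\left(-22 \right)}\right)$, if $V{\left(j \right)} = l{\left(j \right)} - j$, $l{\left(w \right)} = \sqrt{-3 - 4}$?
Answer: $126198828 - 23527 i \sqrt{7} \approx 1.262 \cdot 10^{8} - 62247.0 i$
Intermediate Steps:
$l{\left(w \right)} = i \sqrt{7}$ ($l{\left(w \right)} = \sqrt{-7} = i \sqrt{7}$)
$V{\left(j \right)} = - j + i \sqrt{7}$ ($V{\left(j \right)} = i \sqrt{7} - j = - j + i \sqrt{7}$)
$\left(- 79 \left(-60 - 111\right) - 37036\right) \left(-5386 + V{\left(-22 \right)}\right) = \left(- 79 \left(-60 - 111\right) - 37036\right) \left(-5386 + \left(\left(-1\right) \left(-22\right) + i \sqrt{7}\right)\right) = \left(\left(-79\right) \left(-171\right) - 37036\right) \left(-5386 + \left(22 + i \sqrt{7}\right)\right) = \left(13509 - 37036\right) \left(-5364 + i \sqrt{7}\right) = - 23527 \left(-5364 + i \sqrt{7}\right) = 126198828 - 23527 i \sqrt{7}$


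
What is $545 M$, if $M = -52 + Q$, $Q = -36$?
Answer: $-47960$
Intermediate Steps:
$M = -88$ ($M = -52 - 36 = -88$)
$545 M = 545 \left(-88\right) = -47960$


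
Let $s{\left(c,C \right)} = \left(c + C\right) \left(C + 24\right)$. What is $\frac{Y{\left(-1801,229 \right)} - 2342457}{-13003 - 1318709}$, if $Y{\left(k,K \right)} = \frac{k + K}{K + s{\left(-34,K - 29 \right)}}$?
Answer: $\frac{29212781771}{16607780352} \approx 1.759$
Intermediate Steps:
$s{\left(c,C \right)} = \left(24 + C\right) \left(C + c\right)$ ($s{\left(c,C \right)} = \left(C + c\right) \left(24 + C\right) = \left(24 + C\right) \left(C + c\right)$)
$Y{\left(k,K \right)} = \frac{K + k}{-526 + \left(-29 + K\right)^{2} - 9 K}$ ($Y{\left(k,K \right)} = \frac{k + K}{K + \left(\left(K - 29\right)^{2} + 24 \left(K - 29\right) + 24 \left(-34\right) + \left(K - 29\right) \left(-34\right)\right)} = \frac{K + k}{K + \left(\left(-29 + K\right)^{2} + 24 \left(-29 + K\right) - 816 + \left(-29 + K\right) \left(-34\right)\right)} = \frac{K + k}{K + \left(\left(-29 + K\right)^{2} + \left(-696 + 24 K\right) - 816 - \left(-986 + 34 K\right)\right)} = \frac{K + k}{K - \left(526 - \left(-29 + K\right)^{2} + 10 K\right)} = \frac{K + k}{-526 + \left(-29 + K\right)^{2} - 9 K}$)
$\frac{Y{\left(-1801,229 \right)} - 2342457}{-13003 - 1318709} = \frac{\frac{229 - 1801}{315 + 229^{2} - 15343} - 2342457}{-13003 - 1318709} = \frac{\frac{1}{315 + 52441 - 15343} \left(-1572\right) - 2342457}{-1331712} = \left(\frac{1}{37413} \left(-1572\right) - 2342457\right) \left(- \frac{1}{1331712}\right) = \left(- \frac{524}{12471} - 2342457\right) \left(- \frac{1}{1331712}\right) = \left(- \frac{29212781771}{12471}\right) \left(- \frac{1}{1331712}\right) = \frac{29212781771}{16607780352}$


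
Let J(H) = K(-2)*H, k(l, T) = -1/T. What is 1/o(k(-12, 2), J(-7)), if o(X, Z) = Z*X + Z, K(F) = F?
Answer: ⅐ ≈ 0.14286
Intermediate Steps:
J(H) = -2*H
o(X, Z) = Z + X*Z (o(X, Z) = X*Z + Z = Z + X*Z)
1/o(k(-12, 2), J(-7)) = 1/((-2*(-7))*(1 - 1/2)) = 1/(14*(1 - 1*½)) = 1/(14*(1 - ½)) = 1/(14*(½)) = 1/7 = ⅐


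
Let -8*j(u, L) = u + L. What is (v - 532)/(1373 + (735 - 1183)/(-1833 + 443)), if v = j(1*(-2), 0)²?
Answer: -1971715/5090448 ≈ -0.38734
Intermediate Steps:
j(u, L) = -L/8 - u/8 (j(u, L) = -(u + L)/8 = -(L + u)/8 = -L/8 - u/8)
v = 1/16 (v = (-⅛*0 - (-2)/8)² = (0 - ⅛*(-2))² = (0 + ¼)² = (¼)² = 1/16 ≈ 0.062500)
(v - 532)/(1373 + (735 - 1183)/(-1833 + 443)) = (1/16 - 532)/(1373 + (735 - 1183)/(-1833 + 443)) = -8511/(16*(1373 - 448/(-1390))) = -8511/(16*(1373 - 448*(-1/1390))) = -8511/(16*(1373 + 224/695)) = -8511/(16*954459/695) = -8511/16*695/954459 = -1971715/5090448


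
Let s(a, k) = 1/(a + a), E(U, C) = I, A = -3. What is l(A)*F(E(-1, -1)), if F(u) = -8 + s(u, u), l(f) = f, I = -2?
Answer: 99/4 ≈ 24.750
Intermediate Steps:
E(U, C) = -2
s(a, k) = 1/(2*a)
F(u) = -8 + 1/(2*u)
l(A)*F(E(-1, -1)) = -3*(-8 + (½)/(-2)) = -3*(-8 + (½)*(-½)) = -3*(-8 - ¼) = -3*(-33/4) = 99/4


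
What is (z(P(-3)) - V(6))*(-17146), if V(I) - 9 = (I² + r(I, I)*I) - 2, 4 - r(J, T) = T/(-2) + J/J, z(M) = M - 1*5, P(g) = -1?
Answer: 1457410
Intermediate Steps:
z(M) = -5 + M (z(M) = M - 5 = -5 + M)
r(J, T) = 3 + T/2 (r(J, T) = 4 - (T/(-2) + J/J) = 4 - (T*(-½) + 1) = 4 - (-T/2 + 1) = 4 - (1 - T/2) = 4 + (-1 + T/2) = 3 + T/2)
V(I) = 7 + I² + I*(3 + I/2) (V(I) = 9 + ((I² + (3 + I/2)*I) - 2) = 9 + ((I² + I*(3 + I/2)) - 2) = 9 + (-2 + I² + I*(3 + I/2)) = 7 + I² + I*(3 + I/2))
(z(P(-3)) - V(6))*(-17146) = ((-5 - 1) - (7 + 3*6 + (3/2)*6²))*(-17146) = (-6 - (7 + 18 + (3/2)*36))*(-17146) = (-6 - (7 + 18 + 54))*(-17146) = (-6 - 1*79)*(-17146) = (-6 - 79)*(-17146) = -85*(-17146) = 1457410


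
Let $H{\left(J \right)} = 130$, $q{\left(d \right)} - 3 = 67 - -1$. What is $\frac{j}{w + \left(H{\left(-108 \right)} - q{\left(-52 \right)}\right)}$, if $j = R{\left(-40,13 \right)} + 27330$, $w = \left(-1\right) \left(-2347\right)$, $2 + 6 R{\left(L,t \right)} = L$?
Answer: $\frac{27323}{2406} \approx 11.356$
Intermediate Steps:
$q{\left(d \right)} = 71$ ($q{\left(d \right)} = 3 + \left(67 - -1\right) = 3 + \left(67 + 1\right) = 3 + 68 = 71$)
$R{\left(L,t \right)} = - \frac{1}{3} + \frac{L}{6}$
$w = 2347$
$j = 27323$ ($j = \left(- \frac{1}{3} + \frac{1}{6} \left(-40\right)\right) + 27330 = \left(- \frac{1}{3} - \frac{20}{3}\right) + 27330 = -7 + 27330 = 27323$)
$\frac{j}{w + \left(H{\left(-108 \right)} - q{\left(-52 \right)}\right)} = \frac{27323}{2347 + \left(130 - 71\right)} = \frac{27323}{2347 + 59} = \frac{27323}{2406}$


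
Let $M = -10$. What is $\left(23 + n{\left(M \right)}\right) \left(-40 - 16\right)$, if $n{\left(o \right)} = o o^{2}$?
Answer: $54712$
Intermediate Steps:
$n{\left(o \right)} = o^{3}$
$\left(23 + n{\left(M \right)}\right) \left(-40 - 16\right) = \left(23 + \left(-10\right)^{3}\right) \left(-40 - 16\right) = \left(23 - 1000\right) \left(-40 - 16\right) = \left(-977\right) \left(-56\right) = 54712$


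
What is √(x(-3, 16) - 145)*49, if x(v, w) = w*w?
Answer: 49*√111 ≈ 516.25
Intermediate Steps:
x(v, w) = w²
√(x(-3, 16) - 145)*49 = √(16² - 145)*49 = √(256 - 145)*49 = √111*49 = 49*√111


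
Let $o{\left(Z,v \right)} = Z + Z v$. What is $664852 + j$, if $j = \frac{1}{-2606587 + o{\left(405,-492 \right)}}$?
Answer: $\frac{1865203724583}{2805442} \approx 6.6485 \cdot 10^{5}$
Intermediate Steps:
$j = - \frac{1}{2805442}$ ($j = \frac{1}{-2606587 + 405 \left(1 - 492\right)} = \frac{1}{-2606587 + 405 \left(-491\right)} = \frac{1}{-2606587 - 198855} = \frac{1}{-2805442} = - \frac{1}{2805442} \approx -3.5645 \cdot 10^{-7}$)
$664852 + j = 664852 - \frac{1}{2805442} = \frac{1865203724583}{2805442}$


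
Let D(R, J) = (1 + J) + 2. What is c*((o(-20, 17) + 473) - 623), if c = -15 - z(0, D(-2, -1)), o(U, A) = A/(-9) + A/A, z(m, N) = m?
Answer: 6790/3 ≈ 2263.3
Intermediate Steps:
D(R, J) = 3 + J
o(U, A) = 1 - A/9 (o(U, A) = A*(-⅑) + 1 = -A/9 + 1 = 1 - A/9)
c = -15 (c = -15 - 1*0 = -15 + 0 = -15)
c*((o(-20, 17) + 473) - 623) = -15*(((1 - ⅑*17) + 473) - 623) = -15*(((1 - 17/9) + 473) - 623) = -15*((-8/9 + 473) - 623) = -15*(4249/9 - 623) = -15*(-1358/9) = 6790/3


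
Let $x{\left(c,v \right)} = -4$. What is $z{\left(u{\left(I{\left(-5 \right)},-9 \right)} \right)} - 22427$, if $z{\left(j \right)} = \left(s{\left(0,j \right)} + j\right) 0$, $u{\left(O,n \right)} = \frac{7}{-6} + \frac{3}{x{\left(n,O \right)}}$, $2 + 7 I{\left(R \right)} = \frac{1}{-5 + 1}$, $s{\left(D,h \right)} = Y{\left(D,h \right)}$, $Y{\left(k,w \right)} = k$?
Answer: $-22427$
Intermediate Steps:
$s{\left(D,h \right)} = D$
$I{\left(R \right)} = - \frac{9}{28}$ ($I{\left(R \right)} = - \frac{2}{7} + \frac{1}{7 \left(-5 + 1\right)} = - \frac{2}{7} + \frac{1}{7 \left(-4\right)} = - \frac{2}{7} + \frac{1}{7} \left(- \frac{1}{4}\right) = - \frac{2}{7} - \frac{1}{28} = - \frac{9}{28}$)
$u{\left(O,n \right)} = - \frac{23}{12}$ ($u{\left(O,n \right)} = \frac{7}{-6} + \frac{3}{-4} = 7 \left(- \frac{1}{6}\right) + 3 \left(- \frac{1}{4}\right) = - \frac{7}{6} - \frac{3}{4} = - \frac{23}{12}$)
$z{\left(j \right)} = 0$ ($z{\left(j \right)} = \left(0 + j\right) 0 = j 0 = 0$)
$z{\left(u{\left(I{\left(-5 \right)},-9 \right)} \right)} - 22427 = 0 - 22427 = -22427$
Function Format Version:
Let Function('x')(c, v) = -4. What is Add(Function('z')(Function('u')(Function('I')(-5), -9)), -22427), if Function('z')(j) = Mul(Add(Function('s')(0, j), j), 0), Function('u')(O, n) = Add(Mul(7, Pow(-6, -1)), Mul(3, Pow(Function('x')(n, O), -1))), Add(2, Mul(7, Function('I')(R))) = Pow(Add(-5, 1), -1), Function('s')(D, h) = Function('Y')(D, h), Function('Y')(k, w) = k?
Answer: -22427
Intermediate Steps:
Function('s')(D, h) = D
Function('I')(R) = Rational(-9, 28) (Function('I')(R) = Add(Rational(-2, 7), Mul(Rational(1, 7), Pow(Add(-5, 1), -1))) = Add(Rational(-2, 7), Mul(Rational(1, 7), Pow(-4, -1))) = Add(Rational(-2, 7), Mul(Rational(1, 7), Rational(-1, 4))) = Add(Rational(-2, 7), Rational(-1, 28)) = Rational(-9, 28))
Function('u')(O, n) = Rational(-23, 12) (Function('u')(O, n) = Add(Mul(7, Pow(-6, -1)), Mul(3, Pow(-4, -1))) = Add(Mul(7, Rational(-1, 6)), Mul(3, Rational(-1, 4))) = Add(Rational(-7, 6), Rational(-3, 4)) = Rational(-23, 12))
Function('z')(j) = 0 (Function('z')(j) = Mul(Add(0, j), 0) = Mul(j, 0) = 0)
Add(Function('z')(Function('u')(Function('I')(-5), -9)), -22427) = Add(0, -22427) = -22427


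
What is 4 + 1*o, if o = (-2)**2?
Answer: 8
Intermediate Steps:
o = 4
4 + 1*o = 4 + 1*4 = 4 + 4 = 8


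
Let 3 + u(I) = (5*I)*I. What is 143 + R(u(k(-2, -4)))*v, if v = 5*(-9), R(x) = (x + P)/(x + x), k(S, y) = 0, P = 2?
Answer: 271/2 ≈ 135.50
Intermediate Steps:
u(I) = -3 + 5*I**2 (u(I) = -3 + (5*I)*I = -3 + 5*I**2)
R(x) = (2 + x)/(2*x) (R(x) = (x + 2)/(x + x) = (2 + x)/((2*x)) = (2 + x)*(1/(2*x)) = (2 + x)/(2*x))
v = -45
143 + R(u(k(-2, -4)))*v = 143 + ((2 + (-3 + 5*0**2))/(2*(-3 + 5*0**2)))*(-45) = 143 + ((2 + (-3 + 5*0))/(2*(-3 + 5*0)))*(-45) = 143 + ((2 + (-3 + 0))/(2*(-3 + 0)))*(-45) = 143 + ((1/2)*(2 - 3)/(-3))*(-45) = 143 + ((1/2)*(-1/3)*(-1))*(-45) = 143 + (1/6)*(-45) = 143 - 15/2 = 271/2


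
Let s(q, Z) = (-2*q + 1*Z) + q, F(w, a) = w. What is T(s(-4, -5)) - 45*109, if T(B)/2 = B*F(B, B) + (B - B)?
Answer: -4903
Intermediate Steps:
s(q, Z) = Z - q (s(q, Z) = (-2*q + Z) + q = (Z - 2*q) + q = Z - q)
T(B) = 2*B² (T(B) = 2*(B*B + (B - B)) = 2*(B² + 0) = 2*B²)
T(s(-4, -5)) - 45*109 = 2*(-5 - 1*(-4))² - 45*109 = 2*(-5 + 4)² - 4905 = 2*(-1)² - 4905 = 2*1 - 4905 = 2 - 4905 = -4903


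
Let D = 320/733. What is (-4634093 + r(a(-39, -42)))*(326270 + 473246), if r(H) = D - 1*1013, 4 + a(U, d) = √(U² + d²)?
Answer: -2716381496729048/733 ≈ -3.7058e+12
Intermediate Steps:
D = 320/733 (D = 320*(1/733) = 320/733 ≈ 0.43656)
a(U, d) = -4 + √(U² + d²)
r(H) = -742209/733 (r(H) = 320/733 - 1*1013 = 320/733 - 1013 = -742209/733)
(-4634093 + r(a(-39, -42)))*(326270 + 473246) = (-4634093 - 742209/733)*(326270 + 473246) = -3397532378/733*799516 = -2716381496729048/733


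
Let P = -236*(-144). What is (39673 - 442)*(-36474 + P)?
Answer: -97685190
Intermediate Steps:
P = 33984
(39673 - 442)*(-36474 + P) = (39673 - 442)*(-36474 + 33984) = 39231*(-2490) = -97685190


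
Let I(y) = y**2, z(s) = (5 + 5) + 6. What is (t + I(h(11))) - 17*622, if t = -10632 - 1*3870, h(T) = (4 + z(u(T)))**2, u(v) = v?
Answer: 134924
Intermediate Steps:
z(s) = 16 (z(s) = 10 + 6 = 16)
h(T) = 400 (h(T) = (4 + 16)**2 = 20**2 = 400)
t = -14502 (t = -10632 - 3870 = -14502)
(t + I(h(11))) - 17*622 = (-14502 + 400**2) - 17*622 = (-14502 + 160000) - 10574 = 145498 - 10574 = 134924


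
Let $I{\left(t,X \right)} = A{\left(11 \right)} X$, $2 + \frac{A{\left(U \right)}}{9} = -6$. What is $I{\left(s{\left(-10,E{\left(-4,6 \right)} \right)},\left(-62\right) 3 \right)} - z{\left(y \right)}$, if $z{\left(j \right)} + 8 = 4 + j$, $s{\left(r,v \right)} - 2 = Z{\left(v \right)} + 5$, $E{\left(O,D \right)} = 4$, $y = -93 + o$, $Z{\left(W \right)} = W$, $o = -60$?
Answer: $13549$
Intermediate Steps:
$A{\left(U \right)} = -72$ ($A{\left(U \right)} = -18 + 9 \left(-6\right) = -18 - 54 = -72$)
$y = -153$ ($y = -93 - 60 = -153$)
$s{\left(r,v \right)} = 7 + v$ ($s{\left(r,v \right)} = 2 + \left(v + 5\right) = 2 + \left(5 + v\right) = 7 + v$)
$I{\left(t,X \right)} = - 72 X$
$z{\left(j \right)} = -4 + j$ ($z{\left(j \right)} = -8 + \left(4 + j\right) = -4 + j$)
$I{\left(s{\left(-10,E{\left(-4,6 \right)} \right)},\left(-62\right) 3 \right)} - z{\left(y \right)} = - 72 \left(\left(-62\right) 3\right) - \left(-4 - 153\right) = \left(-72\right) \left(-186\right) - -157 = 13392 + 157 = 13549$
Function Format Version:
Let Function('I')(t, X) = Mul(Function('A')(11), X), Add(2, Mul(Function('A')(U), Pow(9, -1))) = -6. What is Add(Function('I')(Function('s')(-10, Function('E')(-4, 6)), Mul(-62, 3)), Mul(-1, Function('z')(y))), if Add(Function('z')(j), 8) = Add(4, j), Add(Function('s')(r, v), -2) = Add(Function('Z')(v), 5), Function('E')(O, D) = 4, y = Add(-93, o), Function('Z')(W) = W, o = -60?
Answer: 13549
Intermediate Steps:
Function('A')(U) = -72 (Function('A')(U) = Add(-18, Mul(9, -6)) = Add(-18, -54) = -72)
y = -153 (y = Add(-93, -60) = -153)
Function('s')(r, v) = Add(7, v) (Function('s')(r, v) = Add(2, Add(v, 5)) = Add(2, Add(5, v)) = Add(7, v))
Function('I')(t, X) = Mul(-72, X)
Function('z')(j) = Add(-4, j) (Function('z')(j) = Add(-8, Add(4, j)) = Add(-4, j))
Add(Function('I')(Function('s')(-10, Function('E')(-4, 6)), Mul(-62, 3)), Mul(-1, Function('z')(y))) = Add(Mul(-72, Mul(-62, 3)), Mul(-1, Add(-4, -153))) = Add(Mul(-72, -186), Mul(-1, -157)) = Add(13392, 157) = 13549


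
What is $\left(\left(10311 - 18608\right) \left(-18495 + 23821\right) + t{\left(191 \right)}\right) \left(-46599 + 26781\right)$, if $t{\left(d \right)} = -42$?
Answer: $875754724752$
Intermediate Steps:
$\left(\left(10311 - 18608\right) \left(-18495 + 23821\right) + t{\left(191 \right)}\right) \left(-46599 + 26781\right) = \left(\left(10311 - 18608\right) \left(-18495 + 23821\right) - 42\right) \left(-46599 + 26781\right) = \left(\left(-8297\right) 5326 - 42\right) \left(-19818\right) = \left(-44189822 - 42\right) \left(-19818\right) = \left(-44189864\right) \left(-19818\right) = 875754724752$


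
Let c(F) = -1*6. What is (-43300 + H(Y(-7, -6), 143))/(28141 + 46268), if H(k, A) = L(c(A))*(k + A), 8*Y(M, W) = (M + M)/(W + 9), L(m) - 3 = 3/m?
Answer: -1030655/1785816 ≈ -0.57713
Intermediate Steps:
c(F) = -6
L(m) = 3 + 3/m
Y(M, W) = M/(4*(9 + W)) (Y(M, W) = ((M + M)/(W + 9))/8 = ((2*M)/(9 + W))/8 = (2*M/(9 + W))/8 = M/(4*(9 + W)))
H(k, A) = 5*A/2 + 5*k/2 (H(k, A) = (3 + 3/(-6))*(k + A) = (3 + 3*(-⅙))*(A + k) = (3 - ½)*(A + k) = 5*(A + k)/2 = 5*A/2 + 5*k/2)
(-43300 + H(Y(-7, -6), 143))/(28141 + 46268) = (-43300 + ((5/2)*143 + 5*((¼)*(-7)/(9 - 6))/2))/(28141 + 46268) = (-43300 + (715/2 + 5*((¼)*(-7)/3)/2))/74409 = (-43300 + (715/2 + 5*((¼)*(-7)*(⅓))/2))*(1/74409) = (-43300 + (715/2 + (5/2)*(-7/12)))*(1/74409) = (-43300 + (715/2 - 35/24))*(1/74409) = (-43300 + 8545/24)*(1/74409) = -1030655/24*1/74409 = -1030655/1785816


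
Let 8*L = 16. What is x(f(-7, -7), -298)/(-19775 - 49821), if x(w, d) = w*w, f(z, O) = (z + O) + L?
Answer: -36/17399 ≈ -0.0020691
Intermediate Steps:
L = 2 (L = (1/8)*16 = 2)
f(z, O) = 2 + O + z (f(z, O) = (z + O) + 2 = (O + z) + 2 = 2 + O + z)
x(w, d) = w**2
x(f(-7, -7), -298)/(-19775 - 49821) = (2 - 7 - 7)**2/(-19775 - 49821) = (-12)**2/(-69596) = 144*(-1/69596) = -36/17399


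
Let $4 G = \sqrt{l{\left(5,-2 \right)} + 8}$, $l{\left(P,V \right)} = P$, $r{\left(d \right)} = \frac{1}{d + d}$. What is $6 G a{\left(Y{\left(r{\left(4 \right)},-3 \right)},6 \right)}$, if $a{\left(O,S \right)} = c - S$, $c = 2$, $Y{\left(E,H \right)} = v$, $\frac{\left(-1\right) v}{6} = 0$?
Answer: $- 6 \sqrt{13} \approx -21.633$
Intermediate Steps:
$r{\left(d \right)} = \frac{1}{2 d}$
$v = 0$ ($v = \left(-6\right) 0 = 0$)
$Y{\left(E,H \right)} = 0$
$G = \frac{\sqrt{13}}{4}$ ($G = \frac{\sqrt{5 + 8}}{4} = \frac{\sqrt{13}}{4} \approx 0.90139$)
$a{\left(O,S \right)} = 2 - S$
$6 G a{\left(Y{\left(r{\left(4 \right)},-3 \right)},6 \right)} = 6 \frac{\sqrt{13}}{4} \left(2 - 6\right) = \frac{3 \sqrt{13}}{2} \left(2 - 6\right) = \frac{3 \sqrt{13}}{2} \left(-4\right) = - 6 \sqrt{13}$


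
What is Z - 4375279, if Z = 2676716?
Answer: -1698563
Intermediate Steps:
Z - 4375279 = 2676716 - 4375279 = -1698563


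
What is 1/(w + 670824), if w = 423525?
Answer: 1/1094349 ≈ 9.1379e-7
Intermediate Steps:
1/(w + 670824) = 1/(423525 + 670824) = 1/1094349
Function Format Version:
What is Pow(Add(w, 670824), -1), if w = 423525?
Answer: Rational(1, 1094349) ≈ 9.1379e-7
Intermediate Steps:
Pow(Add(w, 670824), -1) = Pow(Add(423525, 670824), -1) = Pow(1094349, -1) = Rational(1, 1094349)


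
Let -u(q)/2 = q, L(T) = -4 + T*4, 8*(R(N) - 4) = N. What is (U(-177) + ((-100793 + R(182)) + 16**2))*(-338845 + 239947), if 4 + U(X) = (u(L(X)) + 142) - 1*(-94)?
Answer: 19552975233/2 ≈ 9.7765e+9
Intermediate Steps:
R(N) = 4 + N/8
L(T) = -4 + 4*T
u(q) = -2*q
U(X) = 240 - 8*X (U(X) = -4 + ((-2*(-4 + 4*X) + 142) - 1*(-94)) = -4 + (((8 - 8*X) + 142) + 94) = -4 + ((150 - 8*X) + 94) = -4 + (244 - 8*X) = 240 - 8*X)
(U(-177) + ((-100793 + R(182)) + 16**2))*(-338845 + 239947) = ((240 - 8*(-177)) + ((-100793 + (4 + (1/8)*182)) + 16**2))*(-338845 + 239947) = ((240 + 1416) + ((-100793 + (4 + 91/4)) + 256))*(-98898) = (1656 + ((-100793 + 107/4) + 256))*(-98898) = (1656 + (-403065/4 + 256))*(-98898) = (1656 - 402041/4)*(-98898) = -395417/4*(-98898) = 19552975233/2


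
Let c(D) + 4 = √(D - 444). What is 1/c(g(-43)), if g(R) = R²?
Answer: 4/1389 + √1405/1389 ≈ 0.029866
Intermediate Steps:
c(D) = -4 + √(-444 + D) (c(D) = -4 + √(D - 444) = -4 + √(-444 + D))
1/c(g(-43)) = 1/(-4 + √(-444 + (-43)²)) = 1/(-4 + √(-444 + 1849)) = 1/(-4 + √1405)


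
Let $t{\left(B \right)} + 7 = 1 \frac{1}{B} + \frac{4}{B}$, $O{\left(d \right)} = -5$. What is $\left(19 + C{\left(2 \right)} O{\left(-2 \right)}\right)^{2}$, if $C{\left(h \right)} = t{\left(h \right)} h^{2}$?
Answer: $11881$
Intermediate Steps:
$t{\left(B \right)} = -7 + \frac{5}{B}$ ($t{\left(B \right)} = -7 + \left(1 \frac{1}{B} + \frac{4}{B}\right) = -7 + \left(\frac{1}{B} + \frac{4}{B}\right) = -7 + \frac{5}{B}$)
$C{\left(h \right)} = h^{2} \left(-7 + \frac{5}{h}\right)$ ($C{\left(h \right)} = \left(-7 + \frac{5}{h}\right) h^{2} = h^{2} \left(-7 + \frac{5}{h}\right)$)
$\left(19 + C{\left(2 \right)} O{\left(-2 \right)}\right)^{2} = \left(19 + 2 \left(5 - 14\right) \left(-5\right)\right)^{2} = \left(19 + 2 \left(-9\right) \left(-5\right)\right)^{2} = \left(19 - -90\right)^{2} = \left(19 + 90\right)^{2} = 109^{2} = 11881$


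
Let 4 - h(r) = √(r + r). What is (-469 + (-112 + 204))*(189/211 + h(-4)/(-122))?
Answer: -4187339/12871 - 377*I*√2/61 ≈ -325.33 - 8.7403*I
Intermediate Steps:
h(r) = 4 - √2*√r (h(r) = 4 - √(r + r) = 4 - √(2*r) = 4 - √2*√r)
(-469 + (-112 + 204))*(189/211 + h(-4)/(-122)) = (-469 + (-112 + 204))*(189/211 + (4 - √2*√(-4))/(-122)) = (-469 + 92)*(189*(1/211) + (4 - √2*2*I)*(-1/122)) = -377*(189/211 + (4 - 2*I*√2)*(-1/122)) = -377*(189/211 + (-2/61 + I*√2/61)) = -377*(11107/12871 + I*√2/61) = -4187339/12871 - 377*I*√2/61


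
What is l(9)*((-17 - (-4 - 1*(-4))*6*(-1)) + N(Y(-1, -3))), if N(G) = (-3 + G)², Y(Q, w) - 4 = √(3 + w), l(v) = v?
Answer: -144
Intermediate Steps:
Y(Q, w) = 4 + √(3 + w)
l(9)*((-17 - (-4 - 1*(-4))*6*(-1)) + N(Y(-1, -3))) = 9*((-17 - (-4 - 1*(-4))*6*(-1)) + (-3 + (4 + √(3 - 3)))²) = 9*((-17 - (-4 + 4)*6*(-1)) + (-3 + (4 + √0))²) = 9*((-17 - 0*6*(-1)) + (-3 + (4 + 0))²) = 9*((-17 - 0*(-1)) + (-3 + 4)²) = 9*((-17 - 1*0) + 1²) = 9*((-17 + 0) + 1) = 9*(-17 + 1) = 9*(-16) = -144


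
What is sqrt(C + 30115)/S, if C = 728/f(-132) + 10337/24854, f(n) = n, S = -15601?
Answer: -sqrt(70086108892074)/752685846 ≈ -0.011122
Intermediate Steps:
C = -4182307/820182 (C = 728/(-132) + 10337/24854 = 728*(-1/132) + 10337*(1/24854) = -182/33 + 10337/24854 = -4182307/820182 ≈ -5.0992)
sqrt(C + 30115)/S = sqrt(-4182307/820182 + 30115)/(-15601) = sqrt(24695598623/820182)*(-1/15601) = (sqrt(70086108892074)/48246)*(-1/15601) = -sqrt(70086108892074)/752685846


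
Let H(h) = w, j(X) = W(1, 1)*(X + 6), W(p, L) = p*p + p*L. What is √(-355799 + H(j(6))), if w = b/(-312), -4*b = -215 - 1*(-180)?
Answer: I*√34634900586/312 ≈ 596.49*I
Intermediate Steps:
b = 35/4 (b = -(-215 - 1*(-180))/4 = -(-215 + 180)/4 = -¼*(-35) = 35/4 ≈ 8.7500)
W(p, L) = p² + L*p
j(X) = 12 + 2*X (j(X) = (1*(1 + 1))*(X + 6) = (1*2)*(6 + X) = 2*(6 + X) = 12 + 2*X)
w = -35/1248 (w = (35/4)/(-312) = (35/4)*(-1/312) = -35/1248 ≈ -0.028045)
H(h) = -35/1248
√(-355799 + H(j(6))) = √(-355799 - 35/1248) = √(-444037187/1248) = I*√34634900586/312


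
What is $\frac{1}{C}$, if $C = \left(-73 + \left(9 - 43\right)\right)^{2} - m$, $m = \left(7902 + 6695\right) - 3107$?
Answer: $- \frac{1}{41} \approx -0.02439$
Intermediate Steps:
$m = 11490$ ($m = 14597 - 3107 = 11490$)
$C = -41$ ($C = \left(-73 + \left(9 - 43\right)\right)^{2} - 11490 = \left(-73 - 34\right)^{2} - 11490 = \left(-107\right)^{2} - 11490 = 11449 - 11490 = -41$)
$\frac{1}{C} = \frac{1}{-41} = - \frac{1}{41}$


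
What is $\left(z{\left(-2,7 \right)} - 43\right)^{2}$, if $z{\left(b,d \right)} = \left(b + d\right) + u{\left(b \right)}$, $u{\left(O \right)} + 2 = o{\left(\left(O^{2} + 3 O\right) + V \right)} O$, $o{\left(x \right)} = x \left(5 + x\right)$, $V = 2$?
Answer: $1600$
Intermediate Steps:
$u{\left(O \right)} = -2 + O \left(2 + O^{2} + 3 O\right) \left(7 + O^{2} + 3 O\right)$ ($u{\left(O \right)} = -2 + \left(\left(O^{2} + 3 O\right) + 2\right) \left(5 + \left(\left(O^{2} + 3 O\right) + 2\right)\right) O = -2 + \left(2 + O^{2} + 3 O\right) \left(5 + \left(2 + O^{2} + 3 O\right)\right) O = -2 + \left(2 + O^{2} + 3 O\right) \left(7 + O^{2} + 3 O\right) O = -2 + O \left(2 + O^{2} + 3 O\right) \left(7 + O^{2} + 3 O\right)$)
$z{\left(b,d \right)} = -2 + b + d + b \left(2 + b^{2} + 3 b\right) \left(7 + b^{2} + 3 b\right)$ ($z{\left(b,d \right)} = \left(b + d\right) + \left(-2 + b \left(2 + b^{2} + 3 b\right) \left(7 + b^{2} + 3 b\right)\right) = -2 + b + d + b \left(2 + b^{2} + 3 b\right) \left(7 + b^{2} + 3 b\right)$)
$\left(z{\left(-2,7 \right)} - 43\right)^{2} = \left(\left(-2 - 2 + 7 - 2 \left(2 + \left(-2\right)^{2} + 3 \left(-2\right)\right) \left(7 + \left(-2\right)^{2} + 3 \left(-2\right)\right)\right) - 43\right)^{2} = \left(\left(-2 - 2 + 7 - 2 \left(2 + 4 - 6\right) \left(7 + 4 - 6\right)\right) - 43\right)^{2} = \left(\left(-2 - 2 + 7 - 0 \cdot 5\right) - 43\right)^{2} = \left(\left(-2 - 2 + 7 + 0\right) - 43\right)^{2} = \left(3 - 43\right)^{2} = \left(-40\right)^{2} = 1600$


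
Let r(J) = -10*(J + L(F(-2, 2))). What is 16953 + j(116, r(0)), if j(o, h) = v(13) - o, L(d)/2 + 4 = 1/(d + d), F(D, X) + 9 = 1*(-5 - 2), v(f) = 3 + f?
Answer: 16853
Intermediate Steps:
F(D, X) = -16 (F(D, X) = -9 + 1*(-5 - 2) = -9 + 1*(-7) = -9 - 7 = -16)
L(d) = -8 + 1/d (L(d) = -8 + 2/(d + d) = -8 + 2/((2*d)) = -8 + 2*(1/(2*d)) = -8 + 1/d)
r(J) = 645/8 - 10*J (r(J) = -10*(J + (-8 + 1/(-16))) = -10*(J + (-8 - 1/16)) = -10*(J - 129/16) = -10*(-129/16 + J) = 645/8 - 10*J)
j(o, h) = 16 - o (j(o, h) = (3 + 13) - o = 16 - o)
16953 + j(116, r(0)) = 16953 + (16 - 1*116) = 16953 + (16 - 116) = 16953 - 100 = 16853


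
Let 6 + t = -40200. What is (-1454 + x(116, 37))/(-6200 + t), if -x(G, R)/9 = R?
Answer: 1787/46406 ≈ 0.038508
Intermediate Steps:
t = -40206 (t = -6 - 40200 = -40206)
x(G, R) = -9*R
(-1454 + x(116, 37))/(-6200 + t) = (-1454 - 9*37)/(-6200 - 40206) = (-1454 - 333)/(-46406) = -1787*(-1/46406) = 1787/46406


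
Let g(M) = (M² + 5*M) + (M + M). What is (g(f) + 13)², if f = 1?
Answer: 441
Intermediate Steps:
g(M) = M² + 7*M (g(M) = (M² + 5*M) + 2*M = M² + 7*M)
(g(f) + 13)² = (1*(7 + 1) + 13)² = (1*8 + 13)² = (8 + 13)² = 21² = 441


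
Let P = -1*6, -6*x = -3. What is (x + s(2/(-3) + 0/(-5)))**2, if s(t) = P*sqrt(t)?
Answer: (1 - 4*I*sqrt(6))**2/4 ≈ -23.75 - 4.899*I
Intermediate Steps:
x = 1/2 (x = -1/6*(-3) = 1/2 ≈ 0.50000)
P = -6
s(t) = -6*sqrt(t)
(x + s(2/(-3) + 0/(-5)))**2 = (1/2 - 6*sqrt(2/(-3) + 0/(-5)))**2 = (1/2 - 6*sqrt(2*(-1/3) + 0*(-1/5)))**2 = (1/2 - 6*sqrt(-2/3 + 0))**2 = (1/2 - 2*I*sqrt(6))**2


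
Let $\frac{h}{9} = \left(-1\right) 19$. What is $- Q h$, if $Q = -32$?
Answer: $-5472$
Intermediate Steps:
$h = -171$ ($h = 9 \left(\left(-1\right) 19\right) = 9 \left(-19\right) = -171$)
$- Q h = - \left(-32\right) \left(-171\right) = \left(-1\right) 5472 = -5472$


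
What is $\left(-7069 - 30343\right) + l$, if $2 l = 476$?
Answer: $-37174$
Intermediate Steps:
$l = 238$ ($l = \frac{1}{2} \cdot 476 = 238$)
$\left(-7069 - 30343\right) + l = \left(-7069 - 30343\right) + 238 = -37412 + 238 = -37174$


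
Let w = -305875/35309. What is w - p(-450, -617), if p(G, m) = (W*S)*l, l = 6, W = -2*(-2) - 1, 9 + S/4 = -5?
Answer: 35285597/35309 ≈ 999.34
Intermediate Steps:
w = -305875/35309 (w = -305875*1/35309 = -305875/35309 ≈ -8.6628)
S = -56 (S = -36 + 4*(-5) = -36 - 20 = -56)
W = 3 (W = 4 - 1 = 3)
p(G, m) = -1008 (p(G, m) = (3*(-56))*6 = -168*6 = -1008)
w - p(-450, -617) = -305875/35309 - 1*(-1008) = -305875/35309 + 1008 = 35285597/35309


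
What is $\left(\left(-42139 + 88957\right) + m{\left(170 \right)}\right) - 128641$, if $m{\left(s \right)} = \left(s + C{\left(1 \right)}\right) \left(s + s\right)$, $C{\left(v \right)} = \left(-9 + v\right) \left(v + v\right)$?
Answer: $-29463$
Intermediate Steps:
$C{\left(v \right)} = 2 v \left(-9 + v\right)$ ($C{\left(v \right)} = \left(-9 + v\right) 2 v = 2 v \left(-9 + v\right)$)
$m{\left(s \right)} = 2 s \left(-16 + s\right)$ ($m{\left(s \right)} = \left(s + 2 \cdot 1 \left(-9 + 1\right)\right) \left(s + s\right) = \left(s + 2 \cdot 1 \left(-8\right)\right) 2 s = \left(s - 16\right) 2 s = \left(-16 + s\right) 2 s = 2 s \left(-16 + s\right)$)
$\left(\left(-42139 + 88957\right) + m{\left(170 \right)}\right) - 128641 = \left(\left(-42139 + 88957\right) + 2 \cdot 170 \left(-16 + 170\right)\right) - 128641 = \left(46818 + 2 \cdot 170 \cdot 154\right) - 128641 = \left(46818 + 52360\right) - 128641 = 99178 - 128641 = -29463$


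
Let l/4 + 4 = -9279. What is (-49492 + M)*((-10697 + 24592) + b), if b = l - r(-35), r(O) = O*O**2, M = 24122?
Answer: -498216060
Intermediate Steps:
r(O) = O**3
l = -37132 (l = -16 + 4*(-9279) = -16 - 37116 = -37132)
b = 5743 (b = -37132 - 1*(-35)**3 = -37132 - 1*(-42875) = -37132 + 42875 = 5743)
(-49492 + M)*((-10697 + 24592) + b) = (-49492 + 24122)*((-10697 + 24592) + 5743) = -25370*(13895 + 5743) = -25370*19638 = -498216060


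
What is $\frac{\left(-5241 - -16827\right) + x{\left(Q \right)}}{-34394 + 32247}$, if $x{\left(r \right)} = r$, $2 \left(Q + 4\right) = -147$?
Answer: $- \frac{23017}{4294} \approx -5.3603$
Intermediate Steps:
$Q = - \frac{155}{2}$ ($Q = -4 + \frac{1}{2} \left(-147\right) = -4 - \frac{147}{2} = - \frac{155}{2} \approx -77.5$)
$\frac{\left(-5241 - -16827\right) + x{\left(Q \right)}}{-34394 + 32247} = \frac{\left(-5241 - -16827\right) - \frac{155}{2}}{-34394 + 32247} = \frac{\left(-5241 + 16827\right) - \frac{155}{2}}{-2147} = \left(11586 - \frac{155}{2}\right) \left(- \frac{1}{2147}\right) = \frac{23017}{2} \left(- \frac{1}{2147}\right) = - \frac{23017}{4294}$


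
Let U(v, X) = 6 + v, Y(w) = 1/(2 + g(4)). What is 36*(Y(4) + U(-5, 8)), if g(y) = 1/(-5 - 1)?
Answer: 612/11 ≈ 55.636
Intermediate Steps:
g(y) = -⅙ (g(y) = 1/(-6) = -⅙)
Y(w) = 6/11 (Y(w) = 1/(2 - ⅙) = 1/(11/6) = 6/11)
36*(Y(4) + U(-5, 8)) = 36*(6/11 + (6 - 5)) = 36*(6/11 + 1) = 36*(17/11) = 612/11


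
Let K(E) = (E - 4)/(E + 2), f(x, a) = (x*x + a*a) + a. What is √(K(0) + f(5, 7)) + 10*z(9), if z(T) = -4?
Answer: -40 + √79 ≈ -31.112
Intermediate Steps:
f(x, a) = a + a² + x² (f(x, a) = (x² + a²) + a = (a² + x²) + a = a + a² + x²)
K(E) = (-4 + E)/(2 + E)
√(K(0) + f(5, 7)) + 10*z(9) = √((-4 + 0)/(2 + 0) + (7 + 7² + 5²)) + 10*(-4) = √(-4/2 + (7 + 49 + 25)) - 40 = √((½)*(-4) + 81) - 40 = √(-2 + 81) - 40 = √79 - 40 = -40 + √79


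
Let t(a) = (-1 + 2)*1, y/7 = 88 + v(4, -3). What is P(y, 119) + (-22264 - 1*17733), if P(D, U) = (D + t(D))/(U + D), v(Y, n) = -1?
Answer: -14558603/364 ≈ -39996.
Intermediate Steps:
y = 609 (y = 7*(88 - 1) = 7*87 = 609)
t(a) = 1 (t(a) = 1*1 = 1)
P(D, U) = (1 + D)/(D + U) (P(D, U) = (D + 1)/(U + D) = (1 + D)/(D + U))
P(y, 119) + (-22264 - 1*17733) = (1 + 609)/(609 + 119) + (-22264 - 1*17733) = 610/728 + (-22264 - 17733) = (1/728)*610 - 39997 = 305/364 - 39997 = -14558603/364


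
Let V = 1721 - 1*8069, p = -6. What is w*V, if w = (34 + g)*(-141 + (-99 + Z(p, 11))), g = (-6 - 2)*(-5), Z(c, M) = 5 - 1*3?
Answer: 111800976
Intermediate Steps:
Z(c, M) = 2 (Z(c, M) = 5 - 3 = 2)
g = 40 (g = -8*(-5) = 40)
w = -17612 (w = (34 + 40)*(-141 + (-99 + 2)) = 74*(-141 - 97) = 74*(-238) = -17612)
V = -6348 (V = 1721 - 8069 = -6348)
w*V = -17612*(-6348) = 111800976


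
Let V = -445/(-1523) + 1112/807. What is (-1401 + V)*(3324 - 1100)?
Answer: -3824972576480/1229061 ≈ -3.1121e+6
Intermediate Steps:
V = 2052691/1229061 (V = -445*(-1/1523) + 1112*(1/807) = 445/1523 + 1112/807 = 2052691/1229061 ≈ 1.6701)
(-1401 + V)*(3324 - 1100) = (-1401 + 2052691/1229061)*(3324 - 1100) = -1719861770/1229061*2224 = -3824972576480/1229061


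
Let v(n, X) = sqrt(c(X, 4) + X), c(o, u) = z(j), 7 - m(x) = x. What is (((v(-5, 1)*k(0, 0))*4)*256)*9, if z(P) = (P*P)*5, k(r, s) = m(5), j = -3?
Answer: 18432*sqrt(46) ≈ 1.2501e+5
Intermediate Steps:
m(x) = 7 - x
k(r, s) = 2 (k(r, s) = 7 - 1*5 = 7 - 5 = 2)
z(P) = 5*P**2 (z(P) = P**2*5 = 5*P**2)
c(o, u) = 45 (c(o, u) = 5*(-3)**2 = 5*9 = 45)
v(n, X) = sqrt(45 + X)
(((v(-5, 1)*k(0, 0))*4)*256)*9 = (((sqrt(45 + 1)*2)*4)*256)*9 = (((sqrt(46)*2)*4)*256)*9 = (((2*sqrt(46))*4)*256)*9 = ((8*sqrt(46))*256)*9 = (2048*sqrt(46))*9 = 18432*sqrt(46)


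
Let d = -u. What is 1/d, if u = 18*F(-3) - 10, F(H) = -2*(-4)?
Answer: -1/134 ≈ -0.0074627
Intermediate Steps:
F(H) = 8
u = 134 (u = 18*8 - 10 = 144 - 10 = 134)
d = -134 (d = -1*134 = -134)
1/d = 1/(-134) = -1/134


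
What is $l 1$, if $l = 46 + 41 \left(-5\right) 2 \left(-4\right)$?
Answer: $1686$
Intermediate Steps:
$l = 1686$ ($l = 46 + 41 \left(\left(-10\right) \left(-4\right)\right) = 46 + 41 \cdot 40 = 46 + 1640 = 1686$)
$l 1 = 1686 \cdot 1 = 1686$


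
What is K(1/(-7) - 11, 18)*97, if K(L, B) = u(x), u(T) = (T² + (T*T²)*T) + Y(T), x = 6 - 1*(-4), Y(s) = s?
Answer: 980670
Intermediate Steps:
x = 10 (x = 6 + 4 = 10)
u(T) = T + T² + T⁴ (u(T) = (T² + (T*T²)*T) + T = (T² + T³*T) + T = (T² + T⁴) + T = T + T² + T⁴)
K(L, B) = 10110 (K(L, B) = 10*(1 + 10 + 10³) = 10*(1 + 10 + 1000) = 10*1011 = 10110)
K(1/(-7) - 11, 18)*97 = 10110*97 = 980670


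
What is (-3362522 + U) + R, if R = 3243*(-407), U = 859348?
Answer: -3823075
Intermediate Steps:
R = -1319901
(-3362522 + U) + R = (-3362522 + 859348) - 1319901 = -2503174 - 1319901 = -3823075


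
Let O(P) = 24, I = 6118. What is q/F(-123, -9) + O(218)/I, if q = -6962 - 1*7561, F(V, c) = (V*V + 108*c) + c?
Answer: -14752027/14426244 ≈ -1.0226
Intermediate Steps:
F(V, c) = V**2 + 109*c (F(V, c) = (V**2 + 108*c) + c = V**2 + 109*c)
q = -14523 (q = -6962 - 7561 = -14523)
q/F(-123, -9) + O(218)/I = -14523/((-123)**2 + 109*(-9)) + 24/6118 = -14523/(15129 - 981) + 24*(1/6118) = -14523/14148 + 12/3059 = -14523*1/14148 + 12/3059 = -4841/4716 + 12/3059 = -14752027/14426244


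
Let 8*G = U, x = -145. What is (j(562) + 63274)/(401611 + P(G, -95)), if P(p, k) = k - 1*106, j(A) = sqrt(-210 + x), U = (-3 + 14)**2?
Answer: 31637/200705 + I*sqrt(355)/401410 ≈ 0.15763 + 4.6938e-5*I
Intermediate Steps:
U = 121 (U = 11**2 = 121)
G = 121/8 (G = (1/8)*121 = 121/8 ≈ 15.125)
j(A) = I*sqrt(355) (j(A) = sqrt(-210 - 145) = sqrt(-355) = I*sqrt(355))
P(p, k) = -106 + k (P(p, k) = k - 106 = -106 + k)
(j(562) + 63274)/(401611 + P(G, -95)) = (I*sqrt(355) + 63274)/(401611 + (-106 - 95)) = (63274 + I*sqrt(355))/(401611 - 201) = (63274 + I*sqrt(355))/401410 = (63274 + I*sqrt(355))*(1/401410) = 31637/200705 + I*sqrt(355)/401410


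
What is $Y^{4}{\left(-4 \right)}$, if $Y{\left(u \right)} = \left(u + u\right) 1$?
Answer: $4096$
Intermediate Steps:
$Y{\left(u \right)} = 2 u$ ($Y{\left(u \right)} = 2 u 1 = 2 u$)
$Y^{4}{\left(-4 \right)} = \left(2 \left(-4\right)\right)^{4} = \left(-8\right)^{4} = 4096$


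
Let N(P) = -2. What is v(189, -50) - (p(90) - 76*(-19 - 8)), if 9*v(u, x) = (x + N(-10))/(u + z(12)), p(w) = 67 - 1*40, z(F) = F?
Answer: -3760963/1809 ≈ -2079.0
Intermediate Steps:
p(w) = 27 (p(w) = 67 - 40 = 27)
v(u, x) = (-2 + x)/(9*(12 + u)) (v(u, x) = ((x - 2)/(u + 12))/9 = ((-2 + x)/(12 + u))/9 = (-2 + x)/(9*(12 + u)))
v(189, -50) - (p(90) - 76*(-19 - 8)) = (-2 - 50)/(9*(12 + 189)) - (27 - 76*(-19 - 8)) = (⅑)*(-52)/201 - (27 - 76*(-27)) = (⅑)*(1/201)*(-52) - (27 - 1*(-2052)) = -52/1809 - (27 + 2052) = -52/1809 - 1*2079 = -52/1809 - 2079 = -3760963/1809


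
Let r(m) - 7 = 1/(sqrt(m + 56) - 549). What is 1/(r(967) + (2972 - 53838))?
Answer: -15276925251/776969169262201 + sqrt(1023)/776969169262201 ≈ -1.9662e-5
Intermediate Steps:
r(m) = 7 + 1/(-549 + sqrt(56 + m)) (r(m) = 7 + 1/(sqrt(m + 56) - 549) = 7 + 1/(sqrt(56 + m) - 549) = 7 + 1/(-549 + sqrt(56 + m)))
1/(r(967) + (2972 - 53838)) = 1/((-3842 + 7*sqrt(56 + 967))/(-549 + sqrt(56 + 967)) + (2972 - 53838)) = 1/((-3842 + 7*sqrt(1023))/(-549 + sqrt(1023)) - 50866) = 1/(-50866 + (-3842 + 7*sqrt(1023))/(-549 + sqrt(1023)))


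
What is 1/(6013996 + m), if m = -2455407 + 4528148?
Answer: 1/8086737 ≈ 1.2366e-7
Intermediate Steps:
m = 2072741
1/(6013996 + m) = 1/(6013996 + 2072741) = 1/8086737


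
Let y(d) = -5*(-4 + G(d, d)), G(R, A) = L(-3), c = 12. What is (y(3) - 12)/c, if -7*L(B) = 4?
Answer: 19/21 ≈ 0.90476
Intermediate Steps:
L(B) = -4/7 (L(B) = -1/7*4 = -4/7)
G(R, A) = -4/7
y(d) = 160/7 (y(d) = -5*(-4 - 4/7) = -5*(-32/7) = 160/7)
(y(3) - 12)/c = (160/7 - 12)/12 = (1/12)*(76/7) = 19/21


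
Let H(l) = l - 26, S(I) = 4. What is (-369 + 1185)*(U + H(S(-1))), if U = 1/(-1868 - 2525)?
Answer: -78863952/4393 ≈ -17952.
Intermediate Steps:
H(l) = -26 + l
U = -1/4393 (U = 1/(-4393) = -1/4393 ≈ -0.00022763)
(-369 + 1185)*(U + H(S(-1))) = (-369 + 1185)*(-1/4393 + (-26 + 4)) = 816*(-1/4393 - 22) = 816*(-96647/4393) = -78863952/4393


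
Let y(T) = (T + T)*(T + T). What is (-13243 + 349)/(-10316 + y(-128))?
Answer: -6447/27610 ≈ -0.23350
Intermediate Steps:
y(T) = 4*T² (y(T) = (2*T)*(2*T) = 4*T²)
(-13243 + 349)/(-10316 + y(-128)) = (-13243 + 349)/(-10316 + 4*(-128)²) = -12894/(-10316 + 4*16384) = -12894/(-10316 + 65536) = -12894/55220 = -12894*1/55220 = -6447/27610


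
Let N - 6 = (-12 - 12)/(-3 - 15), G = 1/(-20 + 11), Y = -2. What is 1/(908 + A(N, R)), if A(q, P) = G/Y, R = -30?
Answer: 18/16345 ≈ 0.0011013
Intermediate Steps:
G = -⅑ (G = 1/(-9) = -⅑ ≈ -0.11111)
N = 22/3 (N = 6 + (-12 - 12)/(-3 - 15) = 6 - 24/(-18) = 6 - 24*(-1/18) = 6 + 4/3 = 22/3 ≈ 7.3333)
A(q, P) = 1/18 (A(q, P) = -⅑/(-2) = -⅑*(-½) = 1/18)
1/(908 + A(N, R)) = 1/(908 + 1/18) = 1/(16345/18) = 18/16345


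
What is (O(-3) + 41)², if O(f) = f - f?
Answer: 1681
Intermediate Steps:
O(f) = 0
(O(-3) + 41)² = (0 + 41)² = 41² = 1681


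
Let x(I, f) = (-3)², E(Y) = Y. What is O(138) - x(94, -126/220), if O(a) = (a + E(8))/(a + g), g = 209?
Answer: -2977/347 ≈ -8.5793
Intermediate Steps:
O(a) = (8 + a)/(209 + a) (O(a) = (a + 8)/(a + 209) = (8 + a)/(209 + a))
x(I, f) = 9
O(138) - x(94, -126/220) = (8 + 138)/(209 + 138) - 1*9 = 146/347 - 9 = -2977/347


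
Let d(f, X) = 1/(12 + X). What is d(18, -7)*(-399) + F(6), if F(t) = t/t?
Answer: -394/5 ≈ -78.800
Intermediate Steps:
F(t) = 1
d(18, -7)*(-399) + F(6) = -399/(12 - 7) + 1 = -399/5 + 1 = -394/5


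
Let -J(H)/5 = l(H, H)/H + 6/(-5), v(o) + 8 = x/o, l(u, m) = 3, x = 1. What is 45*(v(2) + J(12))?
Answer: -495/4 ≈ -123.75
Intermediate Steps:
v(o) = -8 + 1/o
J(H) = 6 - 15/H (J(H) = -5*(3/H + 6/(-5)) = -5*(3/H + 6*(-⅕)) = -5*(3/H - 6/5) = -5*(-6/5 + 3/H) = 6 - 15/H)
45*(v(2) + J(12)) = 45*((-8 + 1/2) + (6 - 15/12)) = 45*((-8 + ½) + (6 - 15*1/12)) = 45*(-15/2 + (6 - 5/4)) = 45*(-15/2 + 19/4) = 45*(-11/4) = -495/4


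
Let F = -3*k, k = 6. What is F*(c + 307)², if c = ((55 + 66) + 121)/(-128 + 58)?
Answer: -2031648768/1225 ≈ -1.6585e+6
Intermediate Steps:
F = -18 (F = -3*6 = -18)
c = -121/35 (c = (121 + 121)/(-70) = 242*(-1/70) = -121/35 ≈ -3.4571)
F*(c + 307)² = -18*(-121/35 + 307)² = -18*(10624/35)² = -18*112869376/1225 = -2031648768/1225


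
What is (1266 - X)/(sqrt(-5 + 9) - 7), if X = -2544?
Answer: -762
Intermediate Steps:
(1266 - X)/(sqrt(-5 + 9) - 7) = (1266 - 1*(-2544))/(sqrt(-5 + 9) - 7) = (1266 + 2544)/(sqrt(4) - 7) = 3810/(2 - 7) = 3810/(-5) = -1/5*3810 = -762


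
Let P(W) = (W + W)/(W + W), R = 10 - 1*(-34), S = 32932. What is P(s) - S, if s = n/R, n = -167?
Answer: -32931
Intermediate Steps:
R = 44 (R = 10 + 34 = 44)
s = -167/44 ≈ -3.7955
P(W) = 1 (P(W) = (2*W)/((2*W)) = (2*W)*(1/(2*W)) = 1)
P(s) - S = 1 - 1*32932 = 1 - 32932 = -32931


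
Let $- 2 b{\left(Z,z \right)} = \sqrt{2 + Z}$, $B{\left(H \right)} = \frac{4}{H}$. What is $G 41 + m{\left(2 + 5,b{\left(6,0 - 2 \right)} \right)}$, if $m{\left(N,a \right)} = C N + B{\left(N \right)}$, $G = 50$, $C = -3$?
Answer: $\frac{14207}{7} \approx 2029.6$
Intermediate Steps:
$b{\left(Z,z \right)} = - \frac{\sqrt{2 + Z}}{2}$
$m{\left(N,a \right)} = - 3 N + \frac{4}{N}$
$G 41 + m{\left(2 + 5,b{\left(6,0 - 2 \right)} \right)} = 50 \cdot 41 + \left(- 3 \left(2 + 5\right) + \frac{4}{2 + 5}\right) = 2050 + \left(\left(-3\right) 7 + \frac{4}{7}\right) = 2050 + \left(-21 + 4 \cdot \frac{1}{7}\right) = 2050 + \left(-21 + \frac{4}{7}\right) = 2050 - \frac{143}{7} = \frac{14207}{7}$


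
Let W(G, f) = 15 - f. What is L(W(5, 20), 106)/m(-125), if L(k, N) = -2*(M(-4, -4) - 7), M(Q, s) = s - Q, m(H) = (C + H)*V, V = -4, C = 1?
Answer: 7/248 ≈ 0.028226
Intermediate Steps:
m(H) = -4 - 4*H (m(H) = (1 + H)*(-4) = -4 - 4*H)
L(k, N) = 14 (L(k, N) = -2*((-4 - 1*(-4)) - 7) = -2*((-4 + 4) - 7) = -2*(0 - 7) = -2*(-7) = 14)
L(W(5, 20), 106)/m(-125) = 14/(-4 - 4*(-125)) = 14/(-4 + 500) = 14/496 = 14*(1/496) = 7/248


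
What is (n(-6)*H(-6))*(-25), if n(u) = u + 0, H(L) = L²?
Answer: 5400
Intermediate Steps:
n(u) = u
(n(-6)*H(-6))*(-25) = -6*(-6)²*(-25) = -6*36*(-25) = -216*(-25) = 5400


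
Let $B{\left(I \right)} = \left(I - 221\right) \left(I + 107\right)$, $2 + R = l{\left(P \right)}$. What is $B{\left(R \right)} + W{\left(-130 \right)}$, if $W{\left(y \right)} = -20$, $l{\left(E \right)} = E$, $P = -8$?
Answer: $-22427$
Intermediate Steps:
$R = -10$ ($R = -2 - 8 = -10$)
$B{\left(I \right)} = \left(-221 + I\right) \left(107 + I\right)$
$B{\left(R \right)} + W{\left(-130 \right)} = \left(-23647 + \left(-10\right)^{2} - -1140\right) - 20 = \left(-23647 + 100 + 1140\right) - 20 = -22407 - 20 = -22427$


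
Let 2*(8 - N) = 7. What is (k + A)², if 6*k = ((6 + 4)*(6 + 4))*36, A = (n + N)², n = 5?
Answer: 7623121/16 ≈ 4.7645e+5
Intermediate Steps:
N = 9/2 (N = 8 - ½*7 = 8 - 7/2 = 9/2 ≈ 4.5000)
A = 361/4 (A = (5 + 9/2)² = (19/2)² = 361/4 ≈ 90.250)
k = 600 (k = (((6 + 4)*(6 + 4))*36)/6 = ((10*10)*36)/6 = (100*36)/6 = (⅙)*3600 = 600)
(k + A)² = (600 + 361/4)² = (2761/4)² = 7623121/16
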